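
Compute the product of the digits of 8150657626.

8×1×5×0×6×5×7×6×2×6 = 0

0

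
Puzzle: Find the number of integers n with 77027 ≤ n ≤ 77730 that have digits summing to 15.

The integers in [77027, 77730] that have digits summing to 15: 77100.
1 qualifies.

1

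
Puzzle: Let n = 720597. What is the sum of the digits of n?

30

7+2+0+5+9+7 = 30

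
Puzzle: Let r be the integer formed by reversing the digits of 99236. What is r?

63299

Reversing 99236 gives 63299.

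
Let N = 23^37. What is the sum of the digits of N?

212

23^37 = 242063847902005849254176436075394136454464685331703
Sum of its 51 digits: 212.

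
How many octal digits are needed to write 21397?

5

21397 in base 8 is 51625, which has 5 digits.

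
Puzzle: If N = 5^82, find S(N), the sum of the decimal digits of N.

247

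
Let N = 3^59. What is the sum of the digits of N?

117

3^59 = 14130386091738734504764811067
Sum of its 29 digits: 117.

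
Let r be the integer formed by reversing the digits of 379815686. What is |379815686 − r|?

Reverse of 379815686 is 686518973.
|379815686 − 686518973| = 306703287

306703287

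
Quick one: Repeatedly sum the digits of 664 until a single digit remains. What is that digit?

7

6+6+4 = 16
1+6 = 7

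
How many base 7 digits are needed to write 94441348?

94441348 in base 7 is 2224511131, which has 10 digits.

10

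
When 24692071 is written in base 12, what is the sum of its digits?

24692071 in base 12 is 8329487.
Digit sum: 8+3+2+9+4+8+7 = 41.

41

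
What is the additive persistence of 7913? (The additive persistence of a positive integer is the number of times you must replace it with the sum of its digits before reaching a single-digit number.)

2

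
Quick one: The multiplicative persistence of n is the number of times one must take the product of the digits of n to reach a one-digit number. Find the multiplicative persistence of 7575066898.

7575066898 → 0 (1 step)

1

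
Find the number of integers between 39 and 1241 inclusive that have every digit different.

The integers in [39, 1241] that have every digit different: 39, 40, 41, 42, 43, 45, …, 1239, 1240.
774 qualify.

774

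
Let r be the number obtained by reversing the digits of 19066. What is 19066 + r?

85157

Reverse of 19066 is 66091.
19066 + 66091 = 85157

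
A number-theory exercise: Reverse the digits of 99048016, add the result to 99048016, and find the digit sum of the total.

Reversal of 99048016 is 61084099; 99048016 + 61084099 = 160132115.
Digit sum of 160132115: 1+6+0+1+3+2+1+1+5 = 20.

20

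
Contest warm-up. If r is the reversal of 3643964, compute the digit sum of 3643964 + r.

Reversal of 3643964 is 4693463; 3643964 + 4693463 = 8337427.
Digit sum of 8337427: 8+3+3+7+4+2+7 = 34.

34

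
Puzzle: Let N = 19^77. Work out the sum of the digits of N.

19^77 = 291089991465885207157110469823613808301508452017686087349124177032138857687247167996791522348031139
Sum of its 99 digits: 442.

442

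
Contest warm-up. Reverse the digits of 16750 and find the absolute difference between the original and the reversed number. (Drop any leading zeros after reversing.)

10989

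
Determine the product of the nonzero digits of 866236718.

8×6×6×2×3×6×7×1×8 = 580608

580608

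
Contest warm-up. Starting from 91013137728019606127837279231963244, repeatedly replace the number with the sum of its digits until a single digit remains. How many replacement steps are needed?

2

91013137728019606127837279231963244 → 144 → 9 (2 steps)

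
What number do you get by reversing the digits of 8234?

Reversing 8234 gives 4328.

4328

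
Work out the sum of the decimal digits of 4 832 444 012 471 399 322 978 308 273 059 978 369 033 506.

192

4+8+3+2+4+4+4+0+1+2+4+7+1+3+9+9+3+2+2+9+7+8+3+0+8+2+7+3+0+5+9+9+7+8+3+6+9+0+3+3+5+0+6 = 192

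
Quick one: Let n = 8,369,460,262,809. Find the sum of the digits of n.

8+3+6+9+4+6+0+2+6+2+8+0+9 = 63

63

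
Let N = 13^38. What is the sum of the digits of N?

178

13^38 = 2137210935411428674141543654682486133398329
Sum of its 43 digits: 178.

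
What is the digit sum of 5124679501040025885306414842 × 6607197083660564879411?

232

5124679501040025885306414842 × 6607197083660564879411 = 33859767453966737792265565053262056322890470618062
Sum of its 50 digits: 232.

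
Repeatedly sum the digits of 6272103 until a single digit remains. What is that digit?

6+2+7+2+1+0+3 = 21
2+1 = 3

3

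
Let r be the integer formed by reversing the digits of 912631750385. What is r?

583057136219

Reversing 912631750385 gives 583057136219.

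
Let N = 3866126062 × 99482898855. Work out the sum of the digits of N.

93

3866126062 × 99482898855 = 384613427986625459010
Sum of its 21 digits: 93.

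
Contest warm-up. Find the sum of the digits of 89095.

8+9+0+9+5 = 31

31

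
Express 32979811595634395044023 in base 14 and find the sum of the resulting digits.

146

32979811595634395044023 in base 14 is 57387DADBA7B0590B619.
Digit sum: 5+7+3+8+7+13+10+13+11+10+7+11+0+5+9+0+11+6+1+9 = 146.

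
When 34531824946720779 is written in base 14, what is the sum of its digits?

34531824946720779 in base 14 is 317141360A2961D.
Digit sum: 3+1+7+1+4+1+3+6+0+10+2+9+6+1+13 = 67.

67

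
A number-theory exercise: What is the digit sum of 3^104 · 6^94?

3^104 · 6^94 = 584558563242216837825452478770841488789245304368189665715887161007743702728209310817957478046453142053254546349662117298176
Sum of its 123 digits: 567.

567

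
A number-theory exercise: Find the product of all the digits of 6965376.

6×9×6×5×3×7×6 = 204120

204120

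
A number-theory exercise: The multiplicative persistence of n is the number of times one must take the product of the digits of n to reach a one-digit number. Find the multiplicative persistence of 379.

379 → 189 → 72 → 14 → 4 (4 steps)

4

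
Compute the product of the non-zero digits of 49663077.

4×9×6×6×3×7×7 = 190512

190512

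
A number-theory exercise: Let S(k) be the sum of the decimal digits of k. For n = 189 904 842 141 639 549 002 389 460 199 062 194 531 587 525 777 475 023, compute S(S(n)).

9

First digit sum: 243.
2+4+3 = 9.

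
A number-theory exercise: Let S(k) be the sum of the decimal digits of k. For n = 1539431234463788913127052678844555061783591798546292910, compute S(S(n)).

12

First digit sum: 255.
2+5+5 = 12.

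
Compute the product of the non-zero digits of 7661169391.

367416

7×6×6×1×1×6×9×3×9×1 = 367416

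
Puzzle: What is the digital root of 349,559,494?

3+4+9+5+5+9+4+9+4 = 52
5+2 = 7
(Equivalently, 349,559,494 mod 9 = 7.)

7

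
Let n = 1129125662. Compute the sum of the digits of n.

1+1+2+9+1+2+5+6+6+2 = 35

35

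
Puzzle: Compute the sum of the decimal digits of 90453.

9+0+4+5+3 = 21

21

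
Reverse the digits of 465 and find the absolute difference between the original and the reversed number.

99

Reverse of 465 is 564.
|465 − 564| = 99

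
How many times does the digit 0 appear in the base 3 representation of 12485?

3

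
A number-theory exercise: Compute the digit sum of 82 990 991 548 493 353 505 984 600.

8+2+9+9+0+9+9+1+5+4+8+4+9+3+3+5+3+5+0+5+9+8+4+6+0+0 = 128

128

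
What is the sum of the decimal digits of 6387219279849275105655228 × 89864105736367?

195

6387219279849275105655228 × 89864105736367 = 573981748725737141713258664516963276676
Sum of its 39 digits: 195.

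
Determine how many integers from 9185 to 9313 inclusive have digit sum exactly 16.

The integers in [9185, 9313] that have digit sum exactly 16: 9205, 9214, 9223, 9232, 9241, 9250, 9304, 9313.
8 qualify.

8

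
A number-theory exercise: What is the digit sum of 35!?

144

35! = 10333147966386144929666651337523200000000
Sum of its 41 digits: 144.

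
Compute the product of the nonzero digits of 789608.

7×8×9×6×8 = 24192

24192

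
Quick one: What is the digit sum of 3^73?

153

3^73 = 67585198634817523235520443624317923
Sum of its 35 digits: 153.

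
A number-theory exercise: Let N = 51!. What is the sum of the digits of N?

51! = 1551118753287382280224243016469303211063259720016986112000000000000
Sum of its 67 digits: 198.

198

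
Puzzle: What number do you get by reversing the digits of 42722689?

98622724

Reversing 42722689 gives 98622724.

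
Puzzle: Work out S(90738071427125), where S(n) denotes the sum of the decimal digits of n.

9+0+7+3+8+0+7+1+4+2+7+1+2+5 = 56

56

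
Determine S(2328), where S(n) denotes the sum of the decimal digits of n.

2+3+2+8 = 15

15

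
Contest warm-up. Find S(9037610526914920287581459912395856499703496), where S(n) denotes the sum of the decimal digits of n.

9+0+3+7+6+1+0+5+2+6+9+1+4+9+2+0+2+8+7+5+8+1+4+5+9+9+1+2+3+9+5+8+5+6+4+9+9+7+0+3+4+9+6 = 212

212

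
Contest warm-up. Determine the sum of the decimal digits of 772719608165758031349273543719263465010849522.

7+7+2+7+1+9+6+0+8+1+6+5+7+5+8+0+3+1+3+4+9+2+7+3+5+4+3+7+1+9+2+6+3+4+6+5+0+1+0+8+4+9+5+2+2 = 197

197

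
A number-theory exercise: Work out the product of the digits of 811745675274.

13171200

8×1×1×7×4×5×6×7×5×2×7×4 = 13171200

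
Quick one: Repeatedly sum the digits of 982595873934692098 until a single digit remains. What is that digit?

7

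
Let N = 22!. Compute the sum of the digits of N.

72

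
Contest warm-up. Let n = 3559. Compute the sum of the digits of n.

22

3+5+5+9 = 22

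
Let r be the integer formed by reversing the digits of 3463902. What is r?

2093643

Reversing 3463902 gives 2093643.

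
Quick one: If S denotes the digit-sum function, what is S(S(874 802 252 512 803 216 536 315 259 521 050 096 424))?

8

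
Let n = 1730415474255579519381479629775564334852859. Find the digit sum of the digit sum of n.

First digit sum: 214.
2+1+4 = 7.

7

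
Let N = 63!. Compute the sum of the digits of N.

63! = 1982608315404440064116146708361898137544773690227268628106279599612729753600000000000000
Sum of its 88 digits: 333.

333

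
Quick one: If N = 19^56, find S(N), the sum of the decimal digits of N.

316

19^56 = 407569478172909828847318650548420153417875032325531352984650263038054881
Sum of its 72 digits: 316.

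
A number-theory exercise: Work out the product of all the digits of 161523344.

8640

1×6×1×5×2×3×3×4×4 = 8640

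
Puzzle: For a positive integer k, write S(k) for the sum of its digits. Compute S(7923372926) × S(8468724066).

2550

S(7923372926) = 7+9+2+3+3+7+2+9+2+6 = 50.
S(8468724066) = 8+4+6+8+7+2+4+0+6+6 = 51.
50 · 51 = 2550.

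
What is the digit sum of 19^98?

19^98 = 207899236006238184053897478817345959941949970733821434344412393169256179768914283858310015963687575474157940874998426913131241
Sum of its 126 digits: 604.

604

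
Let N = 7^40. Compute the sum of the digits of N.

7^40 = 6366805760909027985741435139224001
Sum of its 34 digits: 142.

142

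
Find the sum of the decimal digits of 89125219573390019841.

87

8+9+1+2+5+2+1+9+5+7+3+3+9+0+0+1+9+8+4+1 = 87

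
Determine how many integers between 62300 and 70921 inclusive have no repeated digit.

2569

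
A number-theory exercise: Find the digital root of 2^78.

1

The digital root of n equals n mod 9 (or 9 when 9 | n), so we need 2^78 mod 9.
2^78 ≡ 1 (mod 9), so the digital root is 1.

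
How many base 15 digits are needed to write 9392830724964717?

14

9392830724964717 in base 15 is 4C5D913876517C, which has 14 digits.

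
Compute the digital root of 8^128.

The digital root of n equals n mod 9 (or 9 when 9 | n), so we need 8^128 mod 9.
8^128 ≡ 1 (mod 9), so the digital root is 1.

1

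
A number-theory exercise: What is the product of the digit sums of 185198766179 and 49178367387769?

S(185198766179) = 1+8+5+1+9+8+7+6+6+1+7+9 = 68.
S(49178367387769) = 4+9+1+7+8+3+6+7+3+8+7+7+6+9 = 85.
68 · 85 = 5780.

5780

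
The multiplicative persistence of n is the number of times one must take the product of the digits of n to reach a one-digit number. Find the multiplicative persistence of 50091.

1

50091 → 0 (1 step)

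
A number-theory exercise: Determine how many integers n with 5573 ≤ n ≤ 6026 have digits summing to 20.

The integers in [5573, 6026] that have digits summing to 20: 5573, 5582, 5591, 5609, 5618, 5627, …, 5951, 5960.
37 qualify.

37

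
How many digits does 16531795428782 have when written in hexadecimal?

11

16531795428782 in base 16 is F091BCB45AE, which has 11 digits.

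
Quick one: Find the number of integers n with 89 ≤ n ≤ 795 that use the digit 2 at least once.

215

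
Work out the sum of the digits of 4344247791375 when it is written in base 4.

39

4344247791375 in base 4 is 333031321112022330033.
Digit sum: 3+3+3+0+3+1+3+2+1+1+1+2+0+2+2+3+3+0+0+3+3 = 39.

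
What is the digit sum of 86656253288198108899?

8+6+6+5+6+2+5+3+2+8+8+1+9+8+1+0+8+8+9+9 = 112

112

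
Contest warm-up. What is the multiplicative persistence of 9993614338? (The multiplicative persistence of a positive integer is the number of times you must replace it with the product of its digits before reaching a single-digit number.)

9993614338 → 3779136 → 23814 → 192 → 18 → 8 (5 steps)

5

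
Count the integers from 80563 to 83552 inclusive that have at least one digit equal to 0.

1170

The integers in [80563, 83552] that have at least one digit equal to 0: 80563, 80564, 80565, 80566, 80567, 80568, …, 83540, 83550.
1170 qualify.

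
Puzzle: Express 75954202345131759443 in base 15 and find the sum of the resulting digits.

75954202345131759443 in base 15 is B86C057347E1A2BE8.
Digit sum: 11+8+6+12+0+5+7+3+4+7+14+1+10+2+11+14+8 = 123.

123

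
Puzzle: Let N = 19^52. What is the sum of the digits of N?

325

19^52 = 3127427491907749548018497790443751608857168317658177523074947729361
Sum of its 67 digits: 325.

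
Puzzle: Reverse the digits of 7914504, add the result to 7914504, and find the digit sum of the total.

Reversal of 7914504 is 4054197; 7914504 + 4054197 = 11968701.
Digit sum of 11968701: 1+1+9+6+8+7+0+1 = 33.

33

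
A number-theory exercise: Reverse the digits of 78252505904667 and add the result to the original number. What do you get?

Reverse of 78252505904667 is 76640950525287.
78252505904667 + 76640950525287 = 154893456429954

154893456429954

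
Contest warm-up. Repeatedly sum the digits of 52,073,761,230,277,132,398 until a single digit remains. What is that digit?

5+2+0+7+3+7+6+1+2+3+0+2+7+7+1+3+2+3+9+8 = 78
7+8 = 15
1+5 = 6

6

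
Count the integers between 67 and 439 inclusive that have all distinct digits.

The integers in [67, 439] that have all distinct digits: 67, 68, 69, 70, 71, 72, …, 438, 439.
278 qualify.

278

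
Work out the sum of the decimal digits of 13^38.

13^38 = 2137210935411428674141543654682486133398329
Sum of its 43 digits: 178.

178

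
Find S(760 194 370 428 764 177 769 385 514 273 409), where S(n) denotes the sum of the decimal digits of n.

7+6+0+1+9+4+3+7+0+4+2+8+7+6+4+1+7+7+7+6+9+3+8+5+5+1+4+2+7+3+4+0+9 = 156

156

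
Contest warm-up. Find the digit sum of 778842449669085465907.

118

7+7+8+8+4+2+4+4+9+6+6+9+0+8+5+4+6+5+9+0+7 = 118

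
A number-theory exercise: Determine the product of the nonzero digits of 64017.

168

6×4×1×7 = 168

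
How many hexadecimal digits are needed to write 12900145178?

9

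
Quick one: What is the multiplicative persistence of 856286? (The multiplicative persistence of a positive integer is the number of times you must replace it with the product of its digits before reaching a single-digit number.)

856286 → 23040 → 0 (2 steps)

2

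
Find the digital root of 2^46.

7

The digital root of n equals n mod 9 (or 9 when 9 | n), so we need 2^46 mod 9.
2^46 ≡ 7 (mod 9), so the digital root is 7.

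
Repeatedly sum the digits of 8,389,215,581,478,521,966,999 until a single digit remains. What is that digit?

8

8+3+8+9+2+1+5+5+8+1+4+7+8+5+2+1+9+6+6+9+9+9 = 125
1+2+5 = 8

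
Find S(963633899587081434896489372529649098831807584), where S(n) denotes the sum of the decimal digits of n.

248

9+6+3+6+3+3+8+9+9+5+8+7+0+8+1+4+3+4+8+9+6+4+8+9+3+7+2+5+2+9+6+4+9+0+9+8+8+3+1+8+0+7+5+8+4 = 248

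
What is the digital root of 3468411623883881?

2

3+4+6+8+4+1+1+6+2+3+8+8+3+8+8+1 = 74
7+4 = 11
1+1 = 2
(Equivalently, 3468411623883881 mod 9 = 2.)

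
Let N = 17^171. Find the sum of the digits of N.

953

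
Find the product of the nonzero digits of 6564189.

51840

6×5×6×4×1×8×9 = 51840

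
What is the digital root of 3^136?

The digital root of n equals n mod 9 (or 9 when 9 | n), so we need 3^136 mod 9.
3^136 ≡ 0 (mod 9), so the digital root is 9.

9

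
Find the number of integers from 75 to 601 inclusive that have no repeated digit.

383

The integers in [75, 601] that have no repeated digit: 75, 76, 78, 79, 80, 81, …, 598, 601.
383 qualify.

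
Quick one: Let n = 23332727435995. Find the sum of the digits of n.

2+3+3+3+2+7+2+7+4+3+5+9+9+5 = 64

64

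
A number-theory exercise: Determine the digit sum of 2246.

14

2+2+4+6 = 14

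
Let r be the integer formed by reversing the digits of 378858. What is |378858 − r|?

480015

Reverse of 378858 is 858873.
|378858 − 858873| = 480015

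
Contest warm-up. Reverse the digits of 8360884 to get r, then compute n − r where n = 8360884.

Reverse of 8360884 is 4880638.
8360884 − 4880638 = 3480246

3480246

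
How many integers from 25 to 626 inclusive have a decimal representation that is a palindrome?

60

The integers in [25, 626] that have a decimal representation that is a palindrome: 33, 44, 55, 66, 77, 88, …, 616, 626.
60 qualify.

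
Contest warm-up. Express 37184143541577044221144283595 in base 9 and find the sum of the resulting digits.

37184143541577044221144283595 in base 9 is 780407657300517745835424527016.
Digit sum: 7+8+0+4+0+7+6+5+7+3+0+0+5+1+7+7+4+5+8+3+5+4+2+4+5+2+7+0+1+6 = 123.

123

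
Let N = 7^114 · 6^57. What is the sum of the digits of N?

612

7^114 · 6^57 = 496361208747334805270078457520033067629855862008699282515035454359189739713110279315823991461316031533958287095496003312633144901689529073664
Sum of its 141 digits: 612.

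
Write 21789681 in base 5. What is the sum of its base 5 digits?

21789681 in base 5 is 21034232211.
Digit sum: 2+1+0+3+4+2+3+2+2+1+1 = 21.

21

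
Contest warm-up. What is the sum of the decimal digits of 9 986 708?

9+9+8+6+7+0+8 = 47

47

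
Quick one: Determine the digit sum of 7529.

23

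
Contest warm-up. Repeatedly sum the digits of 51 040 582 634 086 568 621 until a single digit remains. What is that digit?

8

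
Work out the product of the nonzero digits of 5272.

5×2×7×2 = 140

140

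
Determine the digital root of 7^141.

The digital root of n equals n mod 9 (or 9 when 9 | n), so we need 7^141 mod 9.
7^141 ≡ 1 (mod 9), so the digital root is 1.

1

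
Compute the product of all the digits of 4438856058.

4×4×3×8×8×5×6×0×5×8 = 0

0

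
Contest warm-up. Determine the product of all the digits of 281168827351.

2×8×1×1×6×8×8×2×7×3×5×1 = 1290240

1290240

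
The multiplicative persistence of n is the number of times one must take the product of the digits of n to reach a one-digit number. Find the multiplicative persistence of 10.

1

10 → 0 (1 step)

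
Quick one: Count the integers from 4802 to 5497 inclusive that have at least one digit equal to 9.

212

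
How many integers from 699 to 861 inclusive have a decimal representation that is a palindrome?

16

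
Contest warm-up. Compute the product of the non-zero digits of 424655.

4×2×4×6×5×5 = 4800

4800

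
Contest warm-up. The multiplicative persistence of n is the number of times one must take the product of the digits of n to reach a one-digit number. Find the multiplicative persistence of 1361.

2

1361 → 18 → 8 (2 steps)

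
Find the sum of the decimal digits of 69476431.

6+9+4+7+6+4+3+1 = 40

40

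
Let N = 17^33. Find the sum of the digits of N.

170

17^33 = 40254497110927943179349807054456171205137
Sum of its 41 digits: 170.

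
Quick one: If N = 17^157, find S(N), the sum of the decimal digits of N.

17^157 = 15152373130555577196125066231992306298971950535925412470353967915735574906825220253546759021004820623520357254927042402585340681689645047618945043110622307765514948761618781048053036651984666577
Sum of its 194 digits: 827.

827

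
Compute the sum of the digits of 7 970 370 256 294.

7+9+7+0+3+7+0+2+5+6+2+9+4 = 61

61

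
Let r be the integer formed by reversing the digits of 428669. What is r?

966824

Reversing 428669 gives 966824.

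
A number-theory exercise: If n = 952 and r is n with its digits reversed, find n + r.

Reverse of 952 is 259.
952 + 259 = 1211

1211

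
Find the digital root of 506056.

5+0+6+0+5+6 = 22
2+2 = 4

4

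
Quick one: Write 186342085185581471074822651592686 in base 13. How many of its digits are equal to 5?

2

186342085185581471074822651592686 in base 13 is C03465015480B291124C98A94C7A7.
The digit 5 appears 2 times.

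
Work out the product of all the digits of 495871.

4×9×5×8×7×1 = 10080

10080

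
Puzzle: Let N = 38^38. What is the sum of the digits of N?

265

38^38 = 1075911801979993982060429252856123779115487368830416064610304
Sum of its 61 digits: 265.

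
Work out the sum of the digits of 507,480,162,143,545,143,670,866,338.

110

5+0+7+4+8+0+1+6+2+1+4+3+5+4+5+1+4+3+6+7+0+8+6+6+3+3+8 = 110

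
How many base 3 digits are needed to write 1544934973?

20

1544934973 in base 3 is 10222200001211100211, which has 20 digits.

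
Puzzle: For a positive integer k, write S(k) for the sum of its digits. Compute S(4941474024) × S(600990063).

S(4941474024) = 4+9+4+1+4+7+4+0+2+4 = 39.
S(600990063) = 6+0+0+9+9+0+0+6+3 = 33.
39 · 33 = 1287.

1287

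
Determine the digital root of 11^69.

The digital root of n equals n mod 9 (or 9 when 9 | n), so we need 11^69 mod 9.
11^69 ≡ 8 (mod 9), so the digital root is 8.

8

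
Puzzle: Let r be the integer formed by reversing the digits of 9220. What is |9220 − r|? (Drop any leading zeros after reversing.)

Reverse of 9220 is 229.
|9220 − 229| = 8991

8991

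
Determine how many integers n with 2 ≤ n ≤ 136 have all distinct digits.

110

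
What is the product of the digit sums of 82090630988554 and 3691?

1273

S(82090630988554) = 8+2+0+9+0+6+3+0+9+8+8+5+5+4 = 67.
S(3691) = 3+6+9+1 = 19.
67 · 19 = 1273.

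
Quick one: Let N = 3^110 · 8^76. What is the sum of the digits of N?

549

3^110 · 8^76 = 13127348973500229669318214866756900512831512976863387246971865429284092411925210588390902358972216704284620649694540857344
Sum of its 122 digits: 549.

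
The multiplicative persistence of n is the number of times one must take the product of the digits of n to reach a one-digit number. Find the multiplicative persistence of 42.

42 → 8 (1 step)

1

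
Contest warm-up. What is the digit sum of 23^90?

568

23^90 = 359339733669351605185101286718740311628342797555834676291480724848488155215018843334859391939330168929445333462245499312849
Sum of its 123 digits: 568.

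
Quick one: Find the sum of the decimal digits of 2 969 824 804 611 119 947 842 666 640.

133

2+9+6+9+8+2+4+8+0+4+6+1+1+1+1+9+9+4+7+8+4+2+6+6+6+6+4+0 = 133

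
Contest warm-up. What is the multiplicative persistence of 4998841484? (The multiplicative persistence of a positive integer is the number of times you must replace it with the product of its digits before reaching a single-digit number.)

4998841484 → 10616832 → 0 (2 steps)

2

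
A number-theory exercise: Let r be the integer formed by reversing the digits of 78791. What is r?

Reversing 78791 gives 19787.

19787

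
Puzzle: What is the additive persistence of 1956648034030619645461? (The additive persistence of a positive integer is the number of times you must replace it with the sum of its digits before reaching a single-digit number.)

3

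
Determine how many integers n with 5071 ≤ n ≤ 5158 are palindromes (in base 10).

The integers in [5071, 5158] that are palindromes (in base 10): 5115.
1 qualifies.

1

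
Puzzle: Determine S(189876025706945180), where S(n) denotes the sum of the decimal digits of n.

1+8+9+8+7+6+0+2+5+7+0+6+9+4+5+1+8+0 = 86

86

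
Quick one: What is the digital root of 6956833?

6+9+5+6+8+3+3 = 40
4+0 = 4
(Equivalently, 6956833 mod 9 = 4.)

4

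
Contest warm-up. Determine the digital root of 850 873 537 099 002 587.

8+5+0+8+7+3+5+3+7+0+9+9+0+0+2+5+8+7 = 86
8+6 = 14
1+4 = 5
(Equivalently, 850 873 537 099 002 587 mod 9 = 5.)

5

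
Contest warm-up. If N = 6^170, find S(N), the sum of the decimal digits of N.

6^170 = 1930690080273624027887151037818827531499100120302505680593720304039680910700934264223011457738428313590475553612056275894398642814976
Sum of its 133 digits: 540.

540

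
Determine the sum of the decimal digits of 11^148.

11^148 = 13369568890712313714243589997764252258340283396049809814312159788068895119991646988016779122587364005079833318390096812530781998894943591406724436370935281
Sum of its 155 digits: 745.

745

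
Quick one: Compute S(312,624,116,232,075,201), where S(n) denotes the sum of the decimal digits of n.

3+1+2+6+2+4+1+1+6+2+3+2+0+7+5+2+0+1 = 48

48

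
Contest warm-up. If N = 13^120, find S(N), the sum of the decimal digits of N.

604

13^120 = 47119673969698375120395384870783522671987360747796916273802816305657208828221899375486009413133307297405542050439045918103574418232801
Sum of its 134 digits: 604.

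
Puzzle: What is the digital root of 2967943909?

4

2+9+6+7+9+4+3+9+0+9 = 58
5+8 = 13
1+3 = 4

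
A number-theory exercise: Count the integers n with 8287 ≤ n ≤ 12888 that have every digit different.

1471

The integers in [8287, 12888] that have every digit different: 8290, 8291, 8293, 8294, 8295, 8296, …, 12876, 12879.
1471 qualify.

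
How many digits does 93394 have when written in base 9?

6

93394 in base 9 is 152101, which has 6 digits.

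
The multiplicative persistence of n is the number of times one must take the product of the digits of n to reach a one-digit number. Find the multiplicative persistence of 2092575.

1

2092575 → 0 (1 step)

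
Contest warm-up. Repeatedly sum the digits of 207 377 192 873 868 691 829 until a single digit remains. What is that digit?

5

2+0+7+3+7+7+1+9+2+8+7+3+8+6+8+6+9+1+8+2+9 = 113
1+1+3 = 5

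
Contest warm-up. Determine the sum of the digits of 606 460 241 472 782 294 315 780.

6+0+6+4+6+0+2+4+1+4+7+2+7+8+2+2+9+4+3+1+5+7+8+0 = 98

98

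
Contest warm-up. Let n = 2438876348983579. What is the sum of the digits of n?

94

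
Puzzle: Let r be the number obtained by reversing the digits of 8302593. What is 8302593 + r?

Reverse of 8302593 is 3952038.
8302593 + 3952038 = 12254631

12254631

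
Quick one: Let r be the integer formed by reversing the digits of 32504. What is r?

Reversing 32504 gives 40523.

40523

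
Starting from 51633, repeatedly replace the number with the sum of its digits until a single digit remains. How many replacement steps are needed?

2

51633 → 18 → 9 (2 steps)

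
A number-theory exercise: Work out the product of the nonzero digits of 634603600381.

6×3×4×6×3×6×3×8×1 = 186624

186624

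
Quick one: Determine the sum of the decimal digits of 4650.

15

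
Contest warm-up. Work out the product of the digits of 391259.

3×9×1×2×5×9 = 2430

2430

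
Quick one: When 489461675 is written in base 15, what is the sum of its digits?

59

489461675 in base 15 is 2CE85A35.
Digit sum: 2+12+14+8+5+10+3+5 = 59.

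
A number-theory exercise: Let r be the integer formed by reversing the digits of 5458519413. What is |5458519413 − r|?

Reverse of 5458519413 is 3149158545.
|5458519413 − 3149158545| = 2309360868

2309360868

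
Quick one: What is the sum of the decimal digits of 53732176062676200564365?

92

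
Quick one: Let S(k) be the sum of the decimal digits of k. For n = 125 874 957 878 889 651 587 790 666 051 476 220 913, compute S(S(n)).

First digit sum: 202.
2+0+2 = 4.

4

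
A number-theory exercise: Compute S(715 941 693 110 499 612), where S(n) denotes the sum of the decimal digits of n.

7+1+5+9+4+1+6+9+3+1+1+0+4+9+9+6+1+2 = 78

78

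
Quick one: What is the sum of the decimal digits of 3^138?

3^138 = 696198609130885597695136021593547814689632716312296141651066450089
Sum of its 66 digits: 306.

306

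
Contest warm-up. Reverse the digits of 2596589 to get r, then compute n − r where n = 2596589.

-7260363

Reverse of 2596589 is 9856952.
2596589 − 9856952 = -7260363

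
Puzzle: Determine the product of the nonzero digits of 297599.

51030

2×9×7×5×9×9 = 51030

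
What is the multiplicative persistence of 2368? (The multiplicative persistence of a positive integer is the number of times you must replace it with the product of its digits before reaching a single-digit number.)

4

2368 → 288 → 128 → 16 → 6 (4 steps)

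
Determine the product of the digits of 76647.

7056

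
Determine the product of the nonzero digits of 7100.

7

7×1 = 7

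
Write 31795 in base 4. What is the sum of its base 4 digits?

13

31795 in base 4 is 13300303.
Digit sum: 1+3+3+0+0+3+0+3 = 13.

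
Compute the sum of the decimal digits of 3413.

11

3+4+1+3 = 11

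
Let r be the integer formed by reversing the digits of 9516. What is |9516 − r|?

Reverse of 9516 is 6159.
|9516 − 6159| = 3357

3357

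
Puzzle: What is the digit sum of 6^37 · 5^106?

261

6^37 · 5^106 = 7628106078160590141924160198505511232269782340154051780700683593750000000000000000000000000000000000000
Sum of its 103 digits: 261.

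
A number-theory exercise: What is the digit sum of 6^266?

954

6^266 = 973268353124695564007152739668814057198409486438780266300365309925931347662535629048806840904355346718711655739433789463546802248615510201603046420308854287646811938894052088977936145488644875458542049427456
Sum of its 207 digits: 954.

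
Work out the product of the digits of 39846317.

3×9×8×4×6×3×1×7 = 108864

108864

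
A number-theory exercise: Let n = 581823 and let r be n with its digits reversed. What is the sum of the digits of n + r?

18

Reversal of 581823 is 328185; 581823 + 328185 = 910008.
Digit sum of 910008: 9+1+0+0+0+8 = 18.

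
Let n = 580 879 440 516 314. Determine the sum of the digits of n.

5+8+0+8+7+9+4+4+0+5+1+6+3+1+4 = 65

65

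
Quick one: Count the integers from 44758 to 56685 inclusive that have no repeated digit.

3570

The integers in [44758, 56685] that have no repeated digit: 45012, 45013, 45016, 45017, 45018, 45019, …, 56497, 56498.
3570 qualify.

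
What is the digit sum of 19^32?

199

19^32 = 83198449060887472631428936505541918917761
Sum of its 41 digits: 199.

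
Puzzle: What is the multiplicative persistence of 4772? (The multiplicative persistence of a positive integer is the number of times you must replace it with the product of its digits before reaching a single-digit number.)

4

4772 → 392 → 54 → 20 → 0 (4 steps)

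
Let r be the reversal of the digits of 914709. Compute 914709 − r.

Reverse of 914709 is 907419.
914709 − 907419 = 7290

7290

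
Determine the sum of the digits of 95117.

9+5+1+1+7 = 23

23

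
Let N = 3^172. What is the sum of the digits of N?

3^172 = 11610630703530923996233764322605633554400975674804937772291047972101377433780374641
Sum of its 83 digits: 342.

342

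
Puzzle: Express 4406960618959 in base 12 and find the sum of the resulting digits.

41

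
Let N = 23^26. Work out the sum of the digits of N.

23^26 = 254052654154149545721997685422868689
Sum of its 36 digits: 178.

178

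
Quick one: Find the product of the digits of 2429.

2×4×2×9 = 144

144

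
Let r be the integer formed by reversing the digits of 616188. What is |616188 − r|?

265428

Reverse of 616188 is 881616.
|616188 − 881616| = 265428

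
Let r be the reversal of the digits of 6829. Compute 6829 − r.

-2457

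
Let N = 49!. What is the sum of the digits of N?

225

49! = 608281864034267560872252163321295376887552831379210240000000000
Sum of its 63 digits: 225.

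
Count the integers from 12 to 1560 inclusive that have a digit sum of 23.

16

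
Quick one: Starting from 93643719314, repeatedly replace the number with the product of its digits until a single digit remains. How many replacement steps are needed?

3

93643719314 → 1469664 → 31104 → 0 (3 steps)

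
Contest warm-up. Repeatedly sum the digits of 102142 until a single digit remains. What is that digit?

1+0+2+1+4+2 = 10
1+0 = 1

1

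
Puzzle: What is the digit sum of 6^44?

153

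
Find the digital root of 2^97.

2

The digital root of n equals n mod 9 (or 9 when 9 | n), so we need 2^97 mod 9.
2^97 ≡ 2 (mod 9), so the digital root is 2.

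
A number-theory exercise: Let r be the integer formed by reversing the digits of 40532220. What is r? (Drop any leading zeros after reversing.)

Reversing 40532220 gives 2223504.

2223504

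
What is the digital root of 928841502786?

9+2+8+8+4+1+5+0+2+7+8+6 = 60
6+0 = 6

6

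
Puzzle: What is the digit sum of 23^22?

148

23^22 = 907846434775996175406740561329
Sum of its 30 digits: 148.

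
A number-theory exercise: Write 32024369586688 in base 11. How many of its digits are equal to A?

1

32024369586688 in base 11 is A227505838026.
The digit A appears 1 time.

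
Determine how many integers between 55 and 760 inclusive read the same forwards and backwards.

71

The integers in [55, 760] that read the same forwards and backwards: 55, 66, 77, 88, 99, 101, …, 747, 757.
71 qualify.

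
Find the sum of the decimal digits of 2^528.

2^528 = 878694100496718043517683302282418331810487718418343092402491322775749527474899974671687634004666183037093927858109549828751614463963730408009475621262727315456
Sum of its 159 digits: 721.

721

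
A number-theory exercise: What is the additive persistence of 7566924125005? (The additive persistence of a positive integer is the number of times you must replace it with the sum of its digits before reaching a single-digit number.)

7566924125005 → 52 → 7 (2 steps)

2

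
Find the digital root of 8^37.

8

The digital root of n equals n mod 9 (or 9 when 9 | n), so we need 8^37 mod 9.
8^37 ≡ 8 (mod 9), so the digital root is 8.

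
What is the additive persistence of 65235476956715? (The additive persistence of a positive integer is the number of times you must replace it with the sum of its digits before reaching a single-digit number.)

2

65235476956715 → 71 → 8 (2 steps)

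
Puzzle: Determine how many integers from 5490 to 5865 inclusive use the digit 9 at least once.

73

The integers in [5490, 5865] that use the digit 9 at least once: 5490, 5491, 5492, 5493, 5494, 5495, …, 5849, 5859.
73 qualify.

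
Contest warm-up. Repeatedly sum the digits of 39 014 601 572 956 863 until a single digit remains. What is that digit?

3+9+0+1+4+6+0+1+5+7+2+9+5+6+8+6+3 = 75
7+5 = 12
1+2 = 3
(Equivalently, 39 014 601 572 956 863 mod 9 = 3.)

3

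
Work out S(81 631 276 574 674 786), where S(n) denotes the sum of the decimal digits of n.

8+1+6+3+1+2+7+6+5+7+4+6+7+4+7+8+6 = 88

88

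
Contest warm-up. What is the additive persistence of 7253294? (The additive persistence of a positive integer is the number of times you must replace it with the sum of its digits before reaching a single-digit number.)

2

7253294 → 32 → 5 (2 steps)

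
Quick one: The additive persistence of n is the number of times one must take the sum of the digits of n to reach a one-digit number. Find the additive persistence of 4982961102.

4982961102 → 42 → 6 (2 steps)

2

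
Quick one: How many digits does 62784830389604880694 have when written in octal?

22

62784830389604880694 in base 8 is 6635204151351743110466, which has 22 digits.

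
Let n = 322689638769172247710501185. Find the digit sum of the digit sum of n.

First digit sum: 120.
1+2+0 = 3.

3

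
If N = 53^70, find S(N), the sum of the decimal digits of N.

460

53^70 = 5003925925127217004910402322582060174114762758885038122038852211013117336398310053532119184010509672514407797319817863849
Sum of its 121 digits: 460.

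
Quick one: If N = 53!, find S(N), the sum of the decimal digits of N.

279

53! = 4274883284060025564298013753389399649690343788366813724672000000000000
Sum of its 70 digits: 279.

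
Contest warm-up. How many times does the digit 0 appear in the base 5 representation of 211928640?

211928640 in base 5 is 413223204030.
The digit 0 appears 3 times.

3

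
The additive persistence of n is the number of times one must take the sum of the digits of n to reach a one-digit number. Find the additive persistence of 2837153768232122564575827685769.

2

2837153768232122564575827685769 → 152 → 8 (2 steps)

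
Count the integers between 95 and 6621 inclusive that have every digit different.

The integers in [95, 6621] that have every digit different: 95, 96, 97, 98, 102, 103, …, 6597, 6598.
3508 qualify.

3508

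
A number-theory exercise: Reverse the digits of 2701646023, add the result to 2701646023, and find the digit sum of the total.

44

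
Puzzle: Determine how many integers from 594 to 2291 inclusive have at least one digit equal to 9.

483

The integers in [594, 2291] that have at least one digit equal to 9: 594, 595, 596, 597, 598, 599, …, 2290, 2291.
483 qualify.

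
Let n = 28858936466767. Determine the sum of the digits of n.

2+8+8+5+8+9+3+6+4+6+6+7+6+7 = 85

85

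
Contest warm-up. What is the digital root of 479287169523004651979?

4+7+9+2+8+7+1+6+9+5+2+3+0+0+4+6+5+1+9+7+9 = 104
1+0+4 = 5

5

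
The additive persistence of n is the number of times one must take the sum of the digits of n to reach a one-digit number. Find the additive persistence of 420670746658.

3

420670746658 → 55 → 10 → 1 (3 steps)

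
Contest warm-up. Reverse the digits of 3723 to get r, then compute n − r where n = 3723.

450

Reverse of 3723 is 3273.
3723 − 3273 = 450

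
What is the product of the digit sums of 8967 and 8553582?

1080

S(8967) = 8+9+6+7 = 30.
S(8553582) = 8+5+5+3+5+8+2 = 36.
30 · 36 = 1080.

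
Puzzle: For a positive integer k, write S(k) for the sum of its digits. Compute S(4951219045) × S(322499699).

S(4951219045) = 4+9+5+1+2+1+9+0+4+5 = 40.
S(322499699) = 3+2+2+4+9+9+6+9+9 = 53.
40 · 53 = 2120.

2120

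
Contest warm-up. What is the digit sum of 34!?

34! = 295232799039604140847618609643520000000
Sum of its 39 digits: 144.

144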